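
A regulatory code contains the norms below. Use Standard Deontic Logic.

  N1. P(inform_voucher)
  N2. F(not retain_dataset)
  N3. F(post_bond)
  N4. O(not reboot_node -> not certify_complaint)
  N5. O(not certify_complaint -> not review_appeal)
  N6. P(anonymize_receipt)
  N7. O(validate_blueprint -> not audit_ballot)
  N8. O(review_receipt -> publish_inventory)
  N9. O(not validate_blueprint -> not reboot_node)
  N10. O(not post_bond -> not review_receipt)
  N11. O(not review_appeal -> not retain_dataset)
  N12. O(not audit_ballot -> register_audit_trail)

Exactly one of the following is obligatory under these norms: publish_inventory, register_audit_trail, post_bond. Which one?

Premise 2 is F(not retain_dataset), i.e. O(retain_dataset).
The contrapositive of premise 11 (O(not review_appeal -> not retain_dataset)) is O(retain_dataset -> review_appeal), and O(retain_dataset) is already established, so O(review_appeal).
Premise 5, O(not certify_complaint -> not review_appeal), contraposes to O(review_appeal -> certify_complaint); with O(review_appeal) we get O(certify_complaint).
The contrapositive of premise 4 (O(not reboot_node -> not certify_complaint)) is O(certify_complaint -> reboot_node), and O(certify_complaint) is already established, so O(reboot_node).
Premise 9 is O(not validate_blueprint -> not reboot_node); contrapositively O(reboot_node -> validate_blueprint). Since O(reboot_node) holds, K gives O(validate_blueprint).
With premise 7, O(validate_blueprint -> not audit_ballot), the K-axiom yields O(not audit_ballot).
Premise 12 is O(not audit_ballot -> register_audit_trail); since O(not audit_ballot), deontic closure gives O(register_audit_trail).
So O(register_audit_trail) holds — register_audit_trail is obligatory. None of the other listed options is made obligatory by any chain of premises.

register_audit_trail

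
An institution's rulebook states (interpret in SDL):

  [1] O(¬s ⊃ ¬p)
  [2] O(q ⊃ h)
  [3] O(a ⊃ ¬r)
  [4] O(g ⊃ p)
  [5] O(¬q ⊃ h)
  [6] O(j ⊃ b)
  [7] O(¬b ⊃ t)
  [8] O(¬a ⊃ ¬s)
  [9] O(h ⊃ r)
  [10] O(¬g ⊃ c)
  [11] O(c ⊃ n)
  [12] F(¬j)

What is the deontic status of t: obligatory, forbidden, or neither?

Premise 7 is O(¬b ⊃ t), but O(¬b) is not derivable from the premises, so it does not yield O(t).
No premise or chain of K-axiom applications forces O(t), and none forces O(¬t). So t is neither obligatory nor forbidden under these norms.

Neither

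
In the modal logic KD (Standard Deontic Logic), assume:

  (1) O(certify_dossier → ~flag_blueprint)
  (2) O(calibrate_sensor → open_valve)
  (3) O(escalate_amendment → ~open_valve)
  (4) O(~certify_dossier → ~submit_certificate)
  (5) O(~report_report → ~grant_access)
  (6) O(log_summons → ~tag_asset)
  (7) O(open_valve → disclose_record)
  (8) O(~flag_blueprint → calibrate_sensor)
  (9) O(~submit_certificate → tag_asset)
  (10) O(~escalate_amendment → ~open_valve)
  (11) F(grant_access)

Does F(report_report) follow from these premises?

Premise 5 is O(~report_report → ~grant_access); even if O(~grant_access) held, inferring O(~report_report) would be affirming the consequent — invalid.
No other premise forces O(~report_report). An ideal world satisfying every premise can still have report_report true, so F(report_report) is not derivable.

No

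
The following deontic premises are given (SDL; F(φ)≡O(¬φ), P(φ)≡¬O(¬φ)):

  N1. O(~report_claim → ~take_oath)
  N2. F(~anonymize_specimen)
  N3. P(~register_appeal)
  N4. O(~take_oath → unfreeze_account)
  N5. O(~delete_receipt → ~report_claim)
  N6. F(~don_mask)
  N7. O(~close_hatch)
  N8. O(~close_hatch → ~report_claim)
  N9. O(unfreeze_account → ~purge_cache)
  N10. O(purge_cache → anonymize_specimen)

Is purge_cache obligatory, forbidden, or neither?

Premise 7 gives O(~close_hatch).
With premise 8, O(~close_hatch → ~report_claim), the K-axiom yields O(~report_claim).
Premise 1 is O(~report_claim → ~take_oath); since O(~report_claim), deontic closure gives O(~take_oath).
Applying K to premise 4 (O(~take_oath → unfreeze_account)) and O(~take_oath) yields O(unfreeze_account).
From O(unfreeze_account) and premise 9, O(unfreeze_account → ~purge_cache), we obtain O(~purge_cache).
Premises 2, 3, 5, 6, 10 do not contribute to this derivation.
Thus O(~purge_cache), which is F(purge_cache): purge_cache is forbidden.

Forbidden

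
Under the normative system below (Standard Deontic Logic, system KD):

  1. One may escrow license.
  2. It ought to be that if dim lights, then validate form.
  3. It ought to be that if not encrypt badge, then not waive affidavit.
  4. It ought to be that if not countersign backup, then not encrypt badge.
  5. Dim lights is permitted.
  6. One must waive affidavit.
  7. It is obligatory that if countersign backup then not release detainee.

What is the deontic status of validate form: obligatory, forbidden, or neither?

Premise 2 is O(dim_lights → validate_form), but O(dim_lights) is not derivable from the premises (the permission P(dim_lights) asserts only ¬O(¬dim_lights), not O(dim_lights)), so it does not yield O(validate_form).
No premise or chain of K-axiom applications forces O(validate_form), and none forces O(¬validate_form). So validate_form is neither obligatory nor forbidden under these norms.

Neither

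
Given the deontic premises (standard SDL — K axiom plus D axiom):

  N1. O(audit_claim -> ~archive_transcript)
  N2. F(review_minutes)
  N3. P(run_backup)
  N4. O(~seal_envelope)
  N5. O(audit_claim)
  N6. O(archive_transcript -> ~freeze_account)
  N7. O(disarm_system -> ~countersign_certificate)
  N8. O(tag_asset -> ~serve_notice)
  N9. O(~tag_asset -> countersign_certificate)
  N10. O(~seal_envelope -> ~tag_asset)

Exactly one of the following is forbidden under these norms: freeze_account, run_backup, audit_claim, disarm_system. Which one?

Premise 4 gives O(~seal_envelope).
With premise 10, O(~seal_envelope -> ~tag_asset), the K-axiom yields O(~tag_asset).
Premise 9 is O(~tag_asset -> countersign_certificate); since O(~tag_asset), deontic closure gives O(countersign_certificate).
Premise 7 is O(disarm_system -> ~countersign_certificate); contrapositively O(countersign_certificate -> ~disarm_system). Since O(countersign_certificate) holds, K gives O(~disarm_system).
So O(~disarm_system) holds, i.e. disarm_system is forbidden. None of the other listed options is forbidden under the premises.

disarm_system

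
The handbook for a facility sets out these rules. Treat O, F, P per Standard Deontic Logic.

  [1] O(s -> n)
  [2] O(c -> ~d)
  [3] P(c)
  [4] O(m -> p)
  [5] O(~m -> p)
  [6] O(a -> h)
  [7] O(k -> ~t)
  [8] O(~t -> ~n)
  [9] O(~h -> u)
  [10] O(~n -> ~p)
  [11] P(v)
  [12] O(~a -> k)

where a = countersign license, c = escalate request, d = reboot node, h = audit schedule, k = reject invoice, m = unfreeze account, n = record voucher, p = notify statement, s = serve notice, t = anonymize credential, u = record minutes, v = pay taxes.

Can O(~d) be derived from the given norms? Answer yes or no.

Premise 2 is O(c -> ~d), but O(c) is not derivable from the premises (the permission P(c) asserts only ~O(~c), not O(c)), so it does not yield O(~d).
No other premise forces O(~d). An ideal world satisfying every premise can still have ~d false, so O(~d) is not derivable.

No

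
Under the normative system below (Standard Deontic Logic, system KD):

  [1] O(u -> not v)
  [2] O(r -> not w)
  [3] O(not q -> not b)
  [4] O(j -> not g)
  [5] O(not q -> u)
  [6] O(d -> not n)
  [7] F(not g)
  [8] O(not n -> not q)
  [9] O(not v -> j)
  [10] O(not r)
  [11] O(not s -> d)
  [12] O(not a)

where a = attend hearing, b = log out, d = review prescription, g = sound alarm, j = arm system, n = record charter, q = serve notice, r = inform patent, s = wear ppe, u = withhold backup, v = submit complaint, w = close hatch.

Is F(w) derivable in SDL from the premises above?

No

Premise 2 is O(r -> not w), but O(r) is not derivable from the premises, so it does not yield O(not w).
No other premise forces O(not w). An ideal world satisfying every premise can still have w true, so F(w) is not derivable.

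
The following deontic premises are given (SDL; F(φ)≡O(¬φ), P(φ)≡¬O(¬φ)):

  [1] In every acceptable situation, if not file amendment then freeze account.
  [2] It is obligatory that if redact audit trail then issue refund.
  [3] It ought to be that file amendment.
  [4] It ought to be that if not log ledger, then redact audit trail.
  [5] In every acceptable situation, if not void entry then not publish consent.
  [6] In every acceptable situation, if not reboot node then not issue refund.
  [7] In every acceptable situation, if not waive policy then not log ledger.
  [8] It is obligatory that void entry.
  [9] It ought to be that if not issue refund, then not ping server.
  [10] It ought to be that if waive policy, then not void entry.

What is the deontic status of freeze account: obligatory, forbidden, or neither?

Premise 1 is O(¬file_amendment → freeze_account), but O(¬file_amendment) is not derivable from the premises, so it does not yield O(freeze_account).
No premise or chain of K-axiom applications forces O(freeze_account), and none forces O(¬freeze_account). So freeze_account is neither obligatory nor forbidden under these norms.

Neither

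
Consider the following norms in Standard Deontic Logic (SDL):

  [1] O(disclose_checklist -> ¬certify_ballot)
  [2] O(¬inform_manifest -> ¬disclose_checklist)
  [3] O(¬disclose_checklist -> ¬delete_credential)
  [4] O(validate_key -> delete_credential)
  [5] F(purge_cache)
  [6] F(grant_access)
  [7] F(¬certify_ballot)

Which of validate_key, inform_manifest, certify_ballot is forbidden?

validate_key

Premise 7, F(¬certify_ballot), is equivalent to O(certify_ballot).
The contrapositive of premise 1 (O(disclose_checklist -> ¬certify_ballot)) is O(certify_ballot -> ¬disclose_checklist), and O(certify_ballot) is already established, so O(¬disclose_checklist).
Premise 3 is O(¬disclose_checklist -> ¬delete_credential); since O(¬disclose_checklist), deontic closure gives O(¬delete_credential).
Premise 4, O(validate_key -> delete_credential), contraposes to O(¬delete_credential -> ¬validate_key); with O(¬delete_credential) we get O(¬validate_key).
So O(¬validate_key) holds, i.e. validate_key is forbidden. None of the other listed options is forbidden under the premises.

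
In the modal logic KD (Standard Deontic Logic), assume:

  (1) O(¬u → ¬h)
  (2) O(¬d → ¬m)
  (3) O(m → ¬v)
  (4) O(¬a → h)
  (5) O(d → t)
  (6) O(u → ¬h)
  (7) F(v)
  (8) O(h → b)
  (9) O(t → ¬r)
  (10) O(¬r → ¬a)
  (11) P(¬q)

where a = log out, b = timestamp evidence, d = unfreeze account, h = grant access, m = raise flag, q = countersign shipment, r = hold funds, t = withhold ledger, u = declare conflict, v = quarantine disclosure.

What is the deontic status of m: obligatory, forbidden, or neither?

Premises 1 and 6 cover both cases: O(¬u → ¬h) and O(u → ¬h). Since ¬u ∨ u is a tautology, O(¬h) follows.
The contrapositive of premise 4 (O(¬a → h)) is O(¬h → a), and O(¬h) is already established, so O(a).
The contrapositive of premise 10 (O(¬r → ¬a)) is O(a → r), and O(a) is already established, so O(r).
Premise 9, O(t → ¬r), contraposes to O(r → ¬t); with O(r) we get O(¬t).
Premise 5 is O(d → t); contrapositively O(¬t → ¬d). Since O(¬t) holds, K gives O(¬d).
Applying K to premise 2 (O(¬d → ¬m)) and O(¬d) yields O(¬m).
Premises 3, 7, 8, 11 do not contribute to this derivation.
Thus O(¬m), which is F(m): m is forbidden.

Forbidden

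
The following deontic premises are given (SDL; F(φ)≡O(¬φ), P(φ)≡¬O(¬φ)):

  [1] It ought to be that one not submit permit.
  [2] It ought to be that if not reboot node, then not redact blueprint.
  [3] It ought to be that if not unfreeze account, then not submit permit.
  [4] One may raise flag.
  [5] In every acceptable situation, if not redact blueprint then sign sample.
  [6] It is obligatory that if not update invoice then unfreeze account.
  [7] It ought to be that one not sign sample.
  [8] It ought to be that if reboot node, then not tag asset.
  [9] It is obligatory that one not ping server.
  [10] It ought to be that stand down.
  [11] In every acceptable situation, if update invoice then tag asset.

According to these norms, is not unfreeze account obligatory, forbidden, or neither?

Forbidden

Premise 7 states O(¬sign_sample) outright.
Premise 5, O(¬redact_blueprint → sign_sample), contraposes to O(¬sign_sample → redact_blueprint); with O(¬sign_sample) we get O(redact_blueprint).
The contrapositive of premise 2 (O(¬reboot_node → ¬redact_blueprint)) is O(redact_blueprint → reboot_node), and O(redact_blueprint) is already established, so O(reboot_node).
Applying K to premise 8 (O(reboot_node → ¬tag_asset)) and O(reboot_node) yields O(¬tag_asset).
Premise 11, O(update_invoice → tag_asset), contraposes to O(¬tag_asset → ¬update_invoice); with O(¬tag_asset) we get O(¬update_invoice).
Applying K to premise 6 (O(¬update_invoice → unfreeze_account)) and O(¬update_invoice) yields O(unfreeze_account).
Premises 1, 3, 4, 9, 10 do not contribute to this derivation.
Thus O(unfreeze_account), which is F(¬unfreeze_account): ¬unfreeze_account is forbidden.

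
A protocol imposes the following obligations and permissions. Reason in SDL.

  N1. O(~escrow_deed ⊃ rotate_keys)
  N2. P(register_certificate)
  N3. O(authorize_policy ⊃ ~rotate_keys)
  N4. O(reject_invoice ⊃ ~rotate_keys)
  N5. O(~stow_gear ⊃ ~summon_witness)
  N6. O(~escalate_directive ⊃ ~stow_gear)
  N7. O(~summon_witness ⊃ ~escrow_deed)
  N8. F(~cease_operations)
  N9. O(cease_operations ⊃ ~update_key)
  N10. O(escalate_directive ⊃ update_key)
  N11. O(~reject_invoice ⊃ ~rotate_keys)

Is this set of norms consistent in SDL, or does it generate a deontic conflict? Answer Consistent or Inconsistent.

Premises 11 and 4 are O(~reject_invoice ⊃ ~rotate_keys) and O(reject_invoice ⊃ ~rotate_keys); every ideal world satisfies ~reject_invoice or reject_invoice, so in either case ~rotate_keys holds — hence O(~rotate_keys).
Premise 1 is O(~escrow_deed ⊃ rotate_keys); contrapositively O(~rotate_keys ⊃ escrow_deed). Since O(~rotate_keys) holds, K gives O(escrow_deed).
Premise 7 is O(~summon_witness ⊃ ~escrow_deed); contrapositively O(escrow_deed ⊃ summon_witness). Since O(escrow_deed) holds, K gives O(summon_witness).
Premise 5 is O(~stow_gear ⊃ ~summon_witness); contrapositively O(summon_witness ⊃ stow_gear). Since O(summon_witness) holds, K gives O(stow_gear).
The contrapositive of premise 6 (O(~escalate_directive ⊃ ~stow_gear)) is O(stow_gear ⊃ escalate_directive), and O(stow_gear) is already established, so O(escalate_directive).
From O(escalate_directive) and premise 10, O(escalate_directive ⊃ update_key), we obtain O(update_key).
Premise 9, O(cease_operations ⊃ ~update_key), contraposes to O(update_key ⊃ ~cease_operations); with O(update_key) we get O(~cease_operations).
But premise 8, F(~cease_operations), means O(cease_operations).
We now have both O(~cease_operations) and O(cease_operations) — cease_operations is simultaneously obligatory and forbidden, violating the D-axiom.

Inconsistent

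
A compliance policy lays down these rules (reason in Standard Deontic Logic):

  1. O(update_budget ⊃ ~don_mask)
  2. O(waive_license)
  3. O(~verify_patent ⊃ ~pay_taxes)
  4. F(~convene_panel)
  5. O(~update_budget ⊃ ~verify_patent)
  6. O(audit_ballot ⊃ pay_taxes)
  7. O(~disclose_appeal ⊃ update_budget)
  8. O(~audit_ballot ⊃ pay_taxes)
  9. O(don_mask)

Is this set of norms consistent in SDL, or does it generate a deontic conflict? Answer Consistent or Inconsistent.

Inconsistent

Premises 8 and 6 cover both cases: O(~audit_ballot ⊃ pay_taxes) and O(audit_ballot ⊃ pay_taxes). Since ~audit_ballot ∨ audit_ballot is a tautology, O(pay_taxes) follows.
Premise 3 is O(~verify_patent ⊃ ~pay_taxes); contrapositively O(pay_taxes ⊃ verify_patent). Since O(pay_taxes) holds, K gives O(verify_patent).
Premise 5 is O(~update_budget ⊃ ~verify_patent); contrapositively O(verify_patent ⊃ update_budget). Since O(verify_patent) holds, K gives O(update_budget).
Applying K to premise 1 (O(update_budget ⊃ ~don_mask)) and O(update_budget) yields O(~don_mask).
But premise 9 directly asserts O(don_mask).
We now have both O(~don_mask) and O(don_mask) — don_mask is simultaneously obligatory and forbidden, violating the D-axiom.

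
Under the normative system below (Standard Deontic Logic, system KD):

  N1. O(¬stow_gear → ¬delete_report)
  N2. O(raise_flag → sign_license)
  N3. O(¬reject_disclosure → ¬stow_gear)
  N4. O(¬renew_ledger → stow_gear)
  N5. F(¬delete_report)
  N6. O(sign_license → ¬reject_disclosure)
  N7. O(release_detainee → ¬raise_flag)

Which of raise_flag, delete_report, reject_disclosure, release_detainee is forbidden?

F(¬delete_report) at premise 5 means O(delete_report).
Premise 1, O(¬stow_gear → ¬delete_report), contraposes to O(delete_report → stow_gear); with O(delete_report) we get O(stow_gear).
Premise 3 is O(¬reject_disclosure → ¬stow_gear); contrapositively O(stow_gear → reject_disclosure). Since O(stow_gear) holds, K gives O(reject_disclosure).
Premise 6 is O(sign_license → ¬reject_disclosure); contrapositively O(reject_disclosure → ¬sign_license). Since O(reject_disclosure) holds, K gives O(¬sign_license).
The contrapositive of premise 2 (O(raise_flag → sign_license)) is O(¬sign_license → ¬raise_flag), and O(¬sign_license) is already established, so O(¬raise_flag).
So O(¬raise_flag) holds, i.e. raise_flag is forbidden. None of the other listed options is forbidden under the premises.

raise_flag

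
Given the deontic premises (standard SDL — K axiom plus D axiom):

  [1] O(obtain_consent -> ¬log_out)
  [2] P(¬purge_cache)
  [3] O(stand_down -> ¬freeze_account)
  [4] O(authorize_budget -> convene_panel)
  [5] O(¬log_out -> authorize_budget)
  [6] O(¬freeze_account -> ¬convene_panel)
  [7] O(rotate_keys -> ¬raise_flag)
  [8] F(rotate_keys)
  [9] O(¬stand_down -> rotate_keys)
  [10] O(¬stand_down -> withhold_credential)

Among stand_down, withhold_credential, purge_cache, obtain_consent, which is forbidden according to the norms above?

obtain_consent

F(rotate_keys) at premise 8 means O(¬rotate_keys).
Premise 9 is O(¬stand_down -> rotate_keys); contrapositively O(¬rotate_keys -> stand_down). Since O(¬rotate_keys) holds, K gives O(stand_down).
From O(stand_down) and premise 3, O(stand_down -> ¬freeze_account), we obtain O(¬freeze_account).
With premise 6, O(¬freeze_account -> ¬convene_panel), the K-axiom yields O(¬convene_panel).
Premise 4 is O(authorize_budget -> convene_panel); contrapositively O(¬convene_panel -> ¬authorize_budget). Since O(¬convene_panel) holds, K gives O(¬authorize_budget).
The contrapositive of premise 5 (O(¬log_out -> authorize_budget)) is O(¬authorize_budget -> log_out), and O(¬authorize_budget) is already established, so O(log_out).
Premise 1, O(obtain_consent -> ¬log_out), contraposes to O(log_out -> ¬obtain_consent); with O(log_out) we get O(¬obtain_consent).
So O(¬obtain_consent) holds, i.e. obtain_consent is forbidden. None of the other listed options is forbidden under the premises.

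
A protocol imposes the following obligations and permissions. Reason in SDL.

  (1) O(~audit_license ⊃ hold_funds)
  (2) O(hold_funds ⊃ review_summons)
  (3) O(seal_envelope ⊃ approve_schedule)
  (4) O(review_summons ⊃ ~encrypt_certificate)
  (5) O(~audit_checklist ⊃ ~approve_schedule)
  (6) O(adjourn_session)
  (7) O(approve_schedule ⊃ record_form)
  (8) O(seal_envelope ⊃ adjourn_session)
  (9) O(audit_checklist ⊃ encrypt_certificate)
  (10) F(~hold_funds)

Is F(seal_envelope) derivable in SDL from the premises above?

Premise 10 is F(~hold_funds), i.e. O(hold_funds).
From O(hold_funds) and premise 2, O(hold_funds ⊃ review_summons), we obtain O(review_summons).
With premise 4, O(review_summons ⊃ ~encrypt_certificate), the K-axiom yields O(~encrypt_certificate).
Premise 9, O(audit_checklist ⊃ encrypt_certificate), contraposes to O(~encrypt_certificate ⊃ ~audit_checklist); with O(~encrypt_certificate) we get O(~audit_checklist).
Applying K to premise 5 (O(~audit_checklist ⊃ ~approve_schedule)) and O(~audit_checklist) yields O(~approve_schedule).
Premise 3, O(seal_envelope ⊃ approve_schedule), contraposes to O(~approve_schedule ⊃ ~seal_envelope); with O(~approve_schedule) we get O(~seal_envelope).
Premises 1, 6, 7, 8 do not contribute to this derivation.
So O(~seal_envelope) holds, i.e. F(seal_envelope). The claim follows.

Yes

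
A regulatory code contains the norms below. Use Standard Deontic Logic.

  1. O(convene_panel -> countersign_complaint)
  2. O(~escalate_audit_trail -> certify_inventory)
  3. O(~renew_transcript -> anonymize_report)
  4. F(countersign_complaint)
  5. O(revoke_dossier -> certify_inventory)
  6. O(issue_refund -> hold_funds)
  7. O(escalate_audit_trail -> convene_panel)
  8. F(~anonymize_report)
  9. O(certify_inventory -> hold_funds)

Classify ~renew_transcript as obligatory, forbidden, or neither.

Neither

Premise 3 is O(~renew_transcript -> anonymize_report); even if O(anonymize_report) held, inferring O(~renew_transcript) would be affirming the consequent — invalid.
No premise or chain of K-axiom applications forces O(~renew_transcript), and none forces O(renew_transcript). So ~renew_transcript is neither obligatory nor forbidden under these norms.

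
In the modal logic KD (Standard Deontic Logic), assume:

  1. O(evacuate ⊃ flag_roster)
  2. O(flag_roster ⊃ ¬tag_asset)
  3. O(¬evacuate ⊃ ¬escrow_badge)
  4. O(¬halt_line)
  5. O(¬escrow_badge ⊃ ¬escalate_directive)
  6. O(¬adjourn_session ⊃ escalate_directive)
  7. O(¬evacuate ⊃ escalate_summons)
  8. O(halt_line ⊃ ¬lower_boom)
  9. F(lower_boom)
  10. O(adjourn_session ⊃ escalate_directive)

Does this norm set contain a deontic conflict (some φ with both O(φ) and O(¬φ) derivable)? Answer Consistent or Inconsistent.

Consistent

Premise 8 is O(halt_line ⊃ ¬lower_boom); even if O(¬lower_boom) held, inferring O(halt_line) would be affirming the consequent — invalid.
So O(halt_line) is not derivable, and the apparent clash with O(¬halt_line) does not arise.
A world satisfying every obligation exists (e.g. adjourn_session=false, escalate_directive=true, escalate_summons=false, escrow_badge=true, evacuate=true, flag_roster=true, halt_line=false, lower_boom=false, tag_asset=false); no atom is both obligatory and forbidden, so the set is consistent.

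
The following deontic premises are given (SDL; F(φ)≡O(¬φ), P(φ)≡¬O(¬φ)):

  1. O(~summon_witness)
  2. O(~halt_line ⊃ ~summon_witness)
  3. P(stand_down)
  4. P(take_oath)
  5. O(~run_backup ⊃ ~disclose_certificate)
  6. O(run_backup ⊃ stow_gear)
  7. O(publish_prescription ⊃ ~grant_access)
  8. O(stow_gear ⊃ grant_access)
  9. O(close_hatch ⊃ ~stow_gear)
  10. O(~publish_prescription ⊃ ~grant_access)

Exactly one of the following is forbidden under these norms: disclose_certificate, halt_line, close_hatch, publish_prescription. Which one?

disclose_certificate

Premises 10 and 7 cover both cases: O(~publish_prescription ⊃ ~grant_access) and O(publish_prescription ⊃ ~grant_access). Since ~publish_prescription ∨ publish_prescription is a tautology, O(~grant_access) follows.
The contrapositive of premise 8 (O(stow_gear ⊃ grant_access)) is O(~grant_access ⊃ ~stow_gear), and O(~grant_access) is already established, so O(~stow_gear).
The contrapositive of premise 6 (O(run_backup ⊃ stow_gear)) is O(~stow_gear ⊃ ~run_backup), and O(~stow_gear) is already established, so O(~run_backup).
Premise 5 is O(~run_backup ⊃ ~disclose_certificate); since O(~run_backup), deontic closure gives O(~disclose_certificate).
So O(~disclose_certificate) holds, i.e. disclose_certificate is forbidden. None of the other listed options is forbidden under the premises.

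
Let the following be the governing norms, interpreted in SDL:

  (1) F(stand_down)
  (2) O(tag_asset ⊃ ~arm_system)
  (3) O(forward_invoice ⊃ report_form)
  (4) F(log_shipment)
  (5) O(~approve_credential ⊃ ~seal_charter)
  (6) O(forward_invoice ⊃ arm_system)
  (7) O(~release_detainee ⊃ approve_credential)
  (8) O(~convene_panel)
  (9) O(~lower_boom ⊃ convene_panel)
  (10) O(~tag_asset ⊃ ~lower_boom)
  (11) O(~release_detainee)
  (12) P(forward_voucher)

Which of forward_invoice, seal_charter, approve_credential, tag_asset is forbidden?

forward_invoice

Premise 8 states O(~convene_panel) outright.
Premise 9 is O(~lower_boom ⊃ convene_panel); contrapositively O(~convene_panel ⊃ lower_boom). Since O(~convene_panel) holds, K gives O(lower_boom).
Premise 10, O(~tag_asset ⊃ ~lower_boom), contraposes to O(lower_boom ⊃ tag_asset); with O(lower_boom) we get O(tag_asset).
Premise 2 is O(tag_asset ⊃ ~arm_system); since O(tag_asset), deontic closure gives O(~arm_system).
Premise 6, O(forward_invoice ⊃ arm_system), contraposes to O(~arm_system ⊃ ~forward_invoice); with O(~arm_system) we get O(~forward_invoice).
So O(~forward_invoice) holds, i.e. forward_invoice is forbidden. None of the other listed options is forbidden under the premises.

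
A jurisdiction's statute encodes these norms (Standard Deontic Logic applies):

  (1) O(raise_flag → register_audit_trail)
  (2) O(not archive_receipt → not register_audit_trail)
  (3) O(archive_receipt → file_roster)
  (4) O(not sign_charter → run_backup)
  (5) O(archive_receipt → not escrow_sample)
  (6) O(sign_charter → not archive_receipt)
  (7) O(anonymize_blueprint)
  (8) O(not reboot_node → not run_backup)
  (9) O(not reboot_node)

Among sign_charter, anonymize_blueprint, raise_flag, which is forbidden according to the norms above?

raise_flag

Premise 9 states O(not reboot_node) outright.
Applying K to premise 8 (O(not reboot_node → not run_backup)) and O(not reboot_node) yields O(not run_backup).
Premise 4, O(not sign_charter → run_backup), contraposes to O(not run_backup → sign_charter); with O(not run_backup) we get O(sign_charter).
Applying K to premise 6 (O(sign_charter → not archive_receipt)) and O(sign_charter) yields O(not archive_receipt).
Premise 2 is O(not archive_receipt → not register_audit_trail); since O(not archive_receipt), deontic closure gives O(not register_audit_trail).
Premise 1, O(raise_flag → register_audit_trail), contraposes to O(not register_audit_trail → not raise_flag); with O(not register_audit_trail) we get O(not raise_flag).
So O(not raise_flag) holds, i.e. raise_flag is forbidden. None of the other listed options is forbidden under the premises.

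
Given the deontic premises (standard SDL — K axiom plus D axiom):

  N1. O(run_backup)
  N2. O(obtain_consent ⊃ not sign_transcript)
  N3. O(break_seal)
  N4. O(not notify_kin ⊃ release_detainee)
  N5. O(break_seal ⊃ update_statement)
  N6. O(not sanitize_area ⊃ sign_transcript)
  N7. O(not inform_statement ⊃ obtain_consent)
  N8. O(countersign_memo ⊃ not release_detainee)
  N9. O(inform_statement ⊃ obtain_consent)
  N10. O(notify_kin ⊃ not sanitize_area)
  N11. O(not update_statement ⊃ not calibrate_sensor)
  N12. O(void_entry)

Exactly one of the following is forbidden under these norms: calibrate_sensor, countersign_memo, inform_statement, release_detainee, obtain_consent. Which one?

Premises 7 and 9 cover both cases: O(not inform_statement ⊃ obtain_consent) and O(inform_statement ⊃ obtain_consent). Since not inform_statement ∨ inform_statement is a tautology, O(obtain_consent) follows.
With premise 2, O(obtain_consent ⊃ not sign_transcript), the K-axiom yields O(not sign_transcript).
Premise 6, O(not sanitize_area ⊃ sign_transcript), contraposes to O(not sign_transcript ⊃ sanitize_area); with O(not sign_transcript) we get O(sanitize_area).
Premise 10, O(notify_kin ⊃ not sanitize_area), contraposes to O(sanitize_area ⊃ not notify_kin); with O(sanitize_area) we get O(not notify_kin).
With premise 4, O(not notify_kin ⊃ release_detainee), the K-axiom yields O(release_detainee).
The contrapositive of premise 8 (O(countersign_memo ⊃ not release_detainee)) is O(release_detainee ⊃ not countersign_memo), and O(release_detainee) is already established, so O(not countersign_memo).
So O(not countersign_memo) holds, i.e. countersign_memo is forbidden. None of the other listed options is forbidden under the premises.

countersign_memo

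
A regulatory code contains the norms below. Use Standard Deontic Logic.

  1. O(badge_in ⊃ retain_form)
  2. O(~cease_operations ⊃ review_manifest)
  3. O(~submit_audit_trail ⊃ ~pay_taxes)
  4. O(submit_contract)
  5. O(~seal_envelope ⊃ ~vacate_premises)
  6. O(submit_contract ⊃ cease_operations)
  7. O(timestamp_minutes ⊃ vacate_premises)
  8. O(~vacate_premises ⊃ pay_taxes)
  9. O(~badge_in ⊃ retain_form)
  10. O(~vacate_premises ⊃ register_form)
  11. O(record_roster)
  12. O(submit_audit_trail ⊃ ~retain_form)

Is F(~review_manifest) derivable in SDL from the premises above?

No

Premise 2 is O(~cease_operations ⊃ review_manifest), but O(~cease_operations) is not derivable from the premises, so it does not yield O(review_manifest).
No other premise forces O(review_manifest). An ideal world satisfying every premise can still have ~review_manifest true, so F(~review_manifest) is not derivable.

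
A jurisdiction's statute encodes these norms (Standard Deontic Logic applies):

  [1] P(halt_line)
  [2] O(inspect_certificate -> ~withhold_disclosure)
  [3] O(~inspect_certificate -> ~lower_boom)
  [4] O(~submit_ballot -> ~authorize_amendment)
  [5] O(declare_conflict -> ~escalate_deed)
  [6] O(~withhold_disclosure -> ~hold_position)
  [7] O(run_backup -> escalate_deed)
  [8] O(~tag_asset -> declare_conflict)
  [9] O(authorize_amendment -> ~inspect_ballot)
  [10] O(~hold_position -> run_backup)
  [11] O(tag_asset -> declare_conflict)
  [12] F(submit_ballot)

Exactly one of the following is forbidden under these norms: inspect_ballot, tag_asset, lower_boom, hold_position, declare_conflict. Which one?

lower_boom

By case analysis on tag_asset: premise 11 gives O(tag_asset -> declare_conflict) and premise 8 gives O(~tag_asset -> declare_conflict), so O(declare_conflict) either way.
From O(declare_conflict) and premise 5, O(declare_conflict -> ~escalate_deed), we obtain O(~escalate_deed).
Premise 7, O(run_backup -> escalate_deed), contraposes to O(~escalate_deed -> ~run_backup); with O(~escalate_deed) we get O(~run_backup).
Premise 10 is O(~hold_position -> run_backup); contrapositively O(~run_backup -> hold_position). Since O(~run_backup) holds, K gives O(hold_position).
Premise 6, O(~withhold_disclosure -> ~hold_position), contraposes to O(hold_position -> withhold_disclosure); with O(hold_position) we get O(withhold_disclosure).
Premise 2, O(inspect_certificate -> ~withhold_disclosure), contraposes to O(withhold_disclosure -> ~inspect_certificate); with O(withhold_disclosure) we get O(~inspect_certificate).
From O(~inspect_certificate) and premise 3, O(~inspect_certificate -> ~lower_boom), we obtain O(~lower_boom).
So O(~lower_boom) holds, i.e. lower_boom is forbidden. None of the other listed options is forbidden under the premises.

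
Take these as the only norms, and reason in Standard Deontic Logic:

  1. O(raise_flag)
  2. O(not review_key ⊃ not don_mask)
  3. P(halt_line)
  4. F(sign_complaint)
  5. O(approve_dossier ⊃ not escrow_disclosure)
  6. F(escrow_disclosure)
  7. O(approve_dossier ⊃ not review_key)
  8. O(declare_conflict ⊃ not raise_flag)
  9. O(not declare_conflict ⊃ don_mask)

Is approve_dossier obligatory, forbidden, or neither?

Forbidden

Premise 1 states O(raise_flag) outright.
Premise 8, O(declare_conflict ⊃ not raise_flag), contraposes to O(raise_flag ⊃ not declare_conflict); with O(raise_flag) we get O(not declare_conflict).
Premise 9 is O(not declare_conflict ⊃ don_mask); since O(not declare_conflict), deontic closure gives O(don_mask).
Premise 2 is O(not review_key ⊃ not don_mask); contrapositively O(don_mask ⊃ review_key). Since O(don_mask) holds, K gives O(review_key).
Premise 7, O(approve_dossier ⊃ not review_key), contraposes to O(review_key ⊃ not approve_dossier); with O(review_key) we get O(not approve_dossier).
Premises 3, 4, 5, 6 do not contribute to this derivation.
Thus O(not approve_dossier), which is F(approve_dossier): approve_dossier is forbidden.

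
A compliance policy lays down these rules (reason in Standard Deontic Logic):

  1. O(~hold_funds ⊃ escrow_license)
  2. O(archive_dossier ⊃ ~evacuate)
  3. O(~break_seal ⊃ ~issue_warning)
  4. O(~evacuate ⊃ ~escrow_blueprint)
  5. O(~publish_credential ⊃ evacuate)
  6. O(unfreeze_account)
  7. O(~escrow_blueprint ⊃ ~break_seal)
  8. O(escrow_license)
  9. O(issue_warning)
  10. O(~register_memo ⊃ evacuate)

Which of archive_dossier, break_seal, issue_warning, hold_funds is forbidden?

From premise 9 we have O(issue_warning).
Premise 3 is O(~break_seal ⊃ ~issue_warning); contrapositively O(issue_warning ⊃ break_seal). Since O(issue_warning) holds, K gives O(break_seal).
Premise 7, O(~escrow_blueprint ⊃ ~break_seal), contraposes to O(break_seal ⊃ escrow_blueprint); with O(break_seal) we get O(escrow_blueprint).
Premise 4, O(~evacuate ⊃ ~escrow_blueprint), contraposes to O(escrow_blueprint ⊃ evacuate); with O(escrow_blueprint) we get O(evacuate).
The contrapositive of premise 2 (O(archive_dossier ⊃ ~evacuate)) is O(evacuate ⊃ ~archive_dossier), and O(evacuate) is already established, so O(~archive_dossier).
So O(~archive_dossier) holds, i.e. archive_dossier is forbidden. None of the other listed options is forbidden under the premises.

archive_dossier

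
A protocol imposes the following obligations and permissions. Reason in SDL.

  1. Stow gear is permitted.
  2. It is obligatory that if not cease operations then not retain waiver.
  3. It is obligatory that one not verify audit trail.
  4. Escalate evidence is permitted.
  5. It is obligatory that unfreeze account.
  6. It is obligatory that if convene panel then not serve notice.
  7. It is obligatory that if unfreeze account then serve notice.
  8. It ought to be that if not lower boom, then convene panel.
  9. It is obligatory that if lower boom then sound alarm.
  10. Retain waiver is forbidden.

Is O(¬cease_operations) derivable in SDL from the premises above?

Premise 2 is O(¬cease_operations → ¬retain_waiver); even if O(¬retain_waiver) held, inferring O(¬cease_operations) would be affirming the consequent — invalid.
No other premise forces O(¬cease_operations). An ideal world satisfying every premise can still have ¬cease_operations false, so O(¬cease_operations) is not derivable.

No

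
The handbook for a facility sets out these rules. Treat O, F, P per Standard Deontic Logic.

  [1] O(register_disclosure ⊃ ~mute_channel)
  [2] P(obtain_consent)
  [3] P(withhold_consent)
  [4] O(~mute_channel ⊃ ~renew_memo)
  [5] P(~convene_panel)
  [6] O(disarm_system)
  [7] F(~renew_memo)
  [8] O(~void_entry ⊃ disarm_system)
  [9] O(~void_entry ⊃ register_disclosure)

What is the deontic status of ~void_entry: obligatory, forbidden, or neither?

Forbidden

Premise 7 is F(~renew_memo), i.e. O(renew_memo).
Premise 4, O(~mute_channel ⊃ ~renew_memo), contraposes to O(renew_memo ⊃ mute_channel); with O(renew_memo) we get O(mute_channel).
Premise 1 is O(register_disclosure ⊃ ~mute_channel); contrapositively O(mute_channel ⊃ ~register_disclosure). Since O(mute_channel) holds, K gives O(~register_disclosure).
The contrapositive of premise 9 (O(~void_entry ⊃ register_disclosure)) is O(~register_disclosure ⊃ void_entry), and O(~register_disclosure) is already established, so O(void_entry).
Premises 2, 3, 5, 6, 8 do not contribute to this derivation.
Thus O(void_entry), which is F(~void_entry): ~void_entry is forbidden.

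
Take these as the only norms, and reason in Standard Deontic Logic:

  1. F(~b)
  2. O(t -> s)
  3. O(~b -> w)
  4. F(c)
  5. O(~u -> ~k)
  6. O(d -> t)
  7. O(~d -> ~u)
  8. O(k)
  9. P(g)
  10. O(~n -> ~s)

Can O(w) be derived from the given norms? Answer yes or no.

No

Premise 3 is O(~b -> w), but O(~b) is not derivable from the premises, so it does not yield O(w).
No other premise forces O(w). An ideal world satisfying every premise can still have w false, so O(w) is not derivable.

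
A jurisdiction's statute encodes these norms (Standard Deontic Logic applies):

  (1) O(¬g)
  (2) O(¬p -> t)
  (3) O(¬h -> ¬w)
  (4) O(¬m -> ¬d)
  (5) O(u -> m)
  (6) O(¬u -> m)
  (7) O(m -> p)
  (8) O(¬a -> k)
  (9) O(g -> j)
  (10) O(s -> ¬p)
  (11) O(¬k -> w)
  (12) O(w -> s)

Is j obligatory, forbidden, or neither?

Neither

Premise 9 is O(g -> j), but O(g) is not derivable from the premises, so it does not yield O(j).
No premise or chain of K-axiom applications forces O(j), and none forces O(¬j). So j is neither obligatory nor forbidden under these norms.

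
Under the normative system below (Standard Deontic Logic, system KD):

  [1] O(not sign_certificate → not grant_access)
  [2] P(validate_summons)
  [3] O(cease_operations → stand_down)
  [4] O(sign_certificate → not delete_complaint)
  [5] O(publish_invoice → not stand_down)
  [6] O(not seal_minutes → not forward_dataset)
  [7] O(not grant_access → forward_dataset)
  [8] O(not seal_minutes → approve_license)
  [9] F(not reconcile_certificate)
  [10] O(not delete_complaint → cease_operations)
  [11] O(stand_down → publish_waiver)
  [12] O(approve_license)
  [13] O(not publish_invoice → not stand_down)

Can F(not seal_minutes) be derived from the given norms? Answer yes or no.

Premises 5 and 13 are O(publish_invoice → not stand_down) and O(not publish_invoice → not stand_down); every ideal world satisfies publish_invoice or not publish_invoice, so in either case not stand_down holds — hence O(not stand_down).
Premise 3, O(cease_operations → stand_down), contraposes to O(not stand_down → not cease_operations); with O(not stand_down) we get O(not cease_operations).
Premise 10, O(not delete_complaint → cease_operations), contraposes to O(not cease_operations → delete_complaint); with O(not cease_operations) we get O(delete_complaint).
Premise 4, O(sign_certificate → not delete_complaint), contraposes to O(delete_complaint → not sign_certificate); with O(delete_complaint) we get O(not sign_certificate).
With premise 1, O(not sign_certificate → not grant_access), the K-axiom yields O(not grant_access).
Applying K to premise 7 (O(not grant_access → forward_dataset)) and O(not grant_access) yields O(forward_dataset).
Premise 6 is O(not seal_minutes → not forward_dataset); contrapositively O(forward_dataset → seal_minutes). Since O(forward_dataset) holds, K gives O(seal_minutes).
Premises 2, 8, 9, 11, 12 do not contribute to this derivation.
So O(seal_minutes) holds, i.e. F(not seal_minutes). The claim follows.

Yes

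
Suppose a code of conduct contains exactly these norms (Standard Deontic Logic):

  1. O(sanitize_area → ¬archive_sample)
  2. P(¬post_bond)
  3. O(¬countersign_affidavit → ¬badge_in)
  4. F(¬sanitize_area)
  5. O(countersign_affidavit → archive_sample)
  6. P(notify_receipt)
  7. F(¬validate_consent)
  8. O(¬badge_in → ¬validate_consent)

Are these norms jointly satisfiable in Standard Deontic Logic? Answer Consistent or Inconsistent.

F(¬sanitize_area) at premise 4 means O(sanitize_area).
With premise 1, O(sanitize_area → ¬archive_sample), the K-axiom yields O(¬archive_sample).
Premise 5, O(countersign_affidavit → archive_sample), contraposes to O(¬archive_sample → ¬countersign_affidavit); with O(¬archive_sample) we get O(¬countersign_affidavit).
From O(¬countersign_affidavit) and premise 3, O(¬countersign_affidavit → ¬badge_in), we obtain O(¬badge_in).
From O(¬badge_in) and premise 8, O(¬badge_in → ¬validate_consent), we obtain O(¬validate_consent).
But premise 7, F(¬validate_consent), means O(validate_consent).
We now have both O(¬validate_consent) and O(validate_consent) — validate_consent is simultaneously obligatory and forbidden, violating the D-axiom.

Inconsistent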